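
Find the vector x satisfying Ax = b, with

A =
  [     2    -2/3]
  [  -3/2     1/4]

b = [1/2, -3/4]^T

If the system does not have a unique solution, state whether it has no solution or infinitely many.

Row-reduce the augmented matrix:
R1 ← R1 / (2).
R2 ← R2 + 3/2·R1.
R2 ← R2 / (-1/4).
R1 ← R1 + 1/3·R2.
Reading off the reduced rows gives x_1 = 3/4, x_2 = 3/2.

x_1 = 3/4, x_2 = 3/2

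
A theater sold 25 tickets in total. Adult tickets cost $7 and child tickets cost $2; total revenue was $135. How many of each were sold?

Let a = adult tickets, c = child tickets.
  a + c = 25
  7a + 2c = 135
Row-reduce the augmented matrix:
R2 ← R2 − 7·R1.
R2 ← R2 / (-5).
R1 ← R1 − 1·R2.
Reading off the reduced rows gives a = 17, c = 8.

adult tickets: 17, child tickets: 8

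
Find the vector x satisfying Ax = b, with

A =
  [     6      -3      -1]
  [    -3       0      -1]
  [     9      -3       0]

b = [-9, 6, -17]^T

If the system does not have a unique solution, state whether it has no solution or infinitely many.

no solution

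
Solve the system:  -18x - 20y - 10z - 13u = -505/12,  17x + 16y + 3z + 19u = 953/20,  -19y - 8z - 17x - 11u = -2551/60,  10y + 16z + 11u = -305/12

x = 3, y = 2/5, z = -5/3, u = -1/4

Row-reduce the augmented matrix:
R1 ← R1 / (-18).
R2 ← R2 − 17·R1.
R3 ← R3 + 17·R1.
R2 ← R2 / (-26/9).
R1 ← R1 − 10/9·R2.
R3 ← R3 + 1/9·R2.
R4 ← R4 − 10·R2.
R3 ← R3 / (22/13).
R1 ← R1 + 25/13·R3.
R2 ← R2 − 29/13·R3.
R4 ← R4 + 82/13·R3.
R4 ← R4 / (1675/44).
R1 ← R1 − 393/88·R4.
R2 ← R2 + 323/88·R4.
R3 ← R3 − 53/88·R4.
Reading off the reduced rows gives x = 3, y = 2/5, z = -5/3, u = -1/4.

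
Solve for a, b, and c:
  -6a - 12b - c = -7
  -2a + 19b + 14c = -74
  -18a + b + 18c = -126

a = 2, b = 0, c = -5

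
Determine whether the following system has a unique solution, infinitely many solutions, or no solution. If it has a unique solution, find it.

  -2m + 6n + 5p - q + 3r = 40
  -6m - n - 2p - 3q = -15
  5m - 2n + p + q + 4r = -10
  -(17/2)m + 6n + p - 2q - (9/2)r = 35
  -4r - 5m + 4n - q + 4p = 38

infinitely many solutions

Row-reduce:
R1 ← R1 / (-2).
R2 ← R2 + 6·R1.
R3 ← R3 − 5·R1.
R4 ← R4 + 17/2·R1.
R5 ← R5 + 5·R1.
R2 ← R2 / (-19).
R1 ← R1 + 3·R2.
R3 ← R3 − 13·R2.
R4 ← R4 + 39/2·R2.
R5 ← R5 + 11·R2.
R3 ← R3 / (71/38).
R1 ← R1 − 7/38·R3.
R2 ← R2 − 17/19·R3.
R4 ← R4 + 213/76·R3.
R5 ← R5 − 51/38·R3.
Swap R4 and R5.
R4 ← R4 / (183/71).
R1 ← R1 − 46/71·R4.
R2 ← R2 − 51/71·R4.
R3 ← R3 + 57/71·R4.
Rank is 4 with 5 unknowns, leaving r free.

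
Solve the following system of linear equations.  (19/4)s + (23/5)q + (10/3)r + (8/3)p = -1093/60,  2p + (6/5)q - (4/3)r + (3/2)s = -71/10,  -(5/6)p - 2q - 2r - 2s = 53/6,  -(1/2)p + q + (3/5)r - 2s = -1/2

no solution

Row-reduce:
R1 ← R1 / (8/3).
R2 ← R2 − 2·R1.
R3 ← R3 + 5/6·R1.
R4 ← R4 + 1/2·R1.
R2 ← R2 / (-9/4).
R1 ← R1 − 69/40·R2.
R3 ← R3 + 9/16·R2.
R4 ← R4 − 149/80·R2.
Swap R3 and R4.
R3 ← R3 / (-263/135).
R1 ← R1 + 76/45·R3.
R2 ← R2 − 46/27·R3.
Row 4 reduces to 0 = 3/2, a contradiction. The system is inconsistent.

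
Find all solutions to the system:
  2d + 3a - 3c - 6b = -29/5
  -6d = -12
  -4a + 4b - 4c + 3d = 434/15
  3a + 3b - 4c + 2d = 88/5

Row-reduce the augmented matrix:
R1 ← R1 / (3).
R3 ← R3 + 4·R1.
R4 ← R4 − 3·R1.
Swap R2 and R3.
R2 ← R2 / (-4).
R1 ← R1 + 2·R2.
R4 ← R4 − 9·R2.
Swap R3 and R4.
R3 ← R3 / (-19).
R1 ← R1 − 3·R3.
R2 ← R2 − 2·R3.
R4 ← R4 / (-6).
R1 ← R1 + 35/228·R4.
R2 ← R2 + 17/228·R4.
R3 ← R3 + 51/76·R4.
Reading off the reduced rows gives a = -1, b = 7/3, c = -12/5, d = 2.

a = -1, b = 7/3, c = -12/5, d = 2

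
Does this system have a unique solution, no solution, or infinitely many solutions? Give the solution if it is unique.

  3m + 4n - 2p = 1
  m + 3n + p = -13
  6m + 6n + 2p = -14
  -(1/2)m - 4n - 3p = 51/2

Row-reduce:
R1 ← R1 / (3).
R2 ← R2 − 1·R1.
R3 ← R3 − 6·R1.
R4 ← R4 + 1/2·R1.
R2 ← R2 / (5/3).
R1 ← R1 − 4/3·R2.
R3 ← R3 + 2·R2.
R4 ← R4 + 10/3·R2.
R3 ← R3 / (8).
R1 ← R1 + 2·R3.
R2 ← R2 − 1·R3.
Row 4 reduces to 0 = -1, a contradiction. The system is inconsistent.

no solution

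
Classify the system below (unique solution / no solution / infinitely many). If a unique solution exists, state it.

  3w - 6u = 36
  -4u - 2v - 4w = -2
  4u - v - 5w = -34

no solution

Row-reduce:
R1 ← R1 / (-6).
R2 ← R2 + 4·R1.
R3 ← R3 − 4·R1.
R2 ← R2 / (-2).
R3 ← R3 + 1·R2.
Row 3 reduces to 0 = 3, a contradiction. The system is inconsistent.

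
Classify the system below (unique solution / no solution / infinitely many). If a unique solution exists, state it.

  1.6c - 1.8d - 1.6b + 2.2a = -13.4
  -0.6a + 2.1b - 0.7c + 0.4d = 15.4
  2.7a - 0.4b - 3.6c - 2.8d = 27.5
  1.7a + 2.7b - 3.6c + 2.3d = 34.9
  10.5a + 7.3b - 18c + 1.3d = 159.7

a = 1, b = 6, c = -6, d = -2

Row-reduce the augmented matrix:
R1 ← R1 / (11/5).
R2 ← R2 + 3/5·R1.
R3 ← R3 − 27/10·R1.
R4 ← R4 − 17/10·R1.
R5 ← R5 − 21/2·R1.
R2 ← R2 / (183/110).
R1 ← R1 + 8/11·R2.
R3 ← R3 − 86/55·R2.
R4 ← R4 − 433/110·R2.
R5 ← R5 − 1643/110·R2.
R3 ← R3 / (-4864/915).
R1 ← R1 − 112/183·R3.
R2 ← R2 + 29/183·R3.
R4 ← R4 + 7709/1830·R3.
R5 ← R5 + 42583/1830·R3.
R4 ← R4 / (418943/97280).
R1 ← R1 + 557/608·R4.
R2 ← R2 + 385/9728·R4.
R3 ← R3 − 925/9728·R4.
R5 ← R5 − 1256829/97280·R4.
R5 reduces to 0 = 0, so the extra equation is consistent.
Reading off the reduced rows gives a = 1, b = 6, c = -6, d = -2.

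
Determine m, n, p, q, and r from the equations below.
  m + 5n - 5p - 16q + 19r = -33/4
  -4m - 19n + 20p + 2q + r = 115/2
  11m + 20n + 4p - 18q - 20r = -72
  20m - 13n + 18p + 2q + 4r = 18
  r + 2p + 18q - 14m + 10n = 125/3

Row-reduce the augmented matrix:
R2 ← R2 + 4·R1.
R3 ← R3 − 11·R1.
R4 ← R4 − 20·R1.
R5 ← R5 + 14·R1.
R1 ← R1 − 5·R2.
R3 ← R3 + 35·R2.
R4 ← R4 + 113·R2.
R5 ← R5 − 80·R2.
R3 ← R3 / (59).
R1 ← R1 + 5·R3.
R4 ← R4 − 118·R3.
R5 ← R5 + 68·R3.
R4 ← R4 / (-2660).
R1 ← R1 − 7286/59·R4.
R2 ← R2 + 62·R4.
R3 ← R3 + 2012/59·R4.
R5 ← R5 − 143670/59·R4.
R5 ← R5 / (867497/15694).
R1 ← R1 − 39579/78470·R5.
R2 ← R2 + 2773/1330·R5.
R3 ← R3 + 66789/39235·R5.
R4 ← R4 + 3393/2660·R5.
Reading off the reduced rows gives m = -3/2, n = -2/3, p = 7/4, q = 5/4, r = 4/3.

m = -3/2, n = -2/3, p = 7/4, q = 5/4, r = 4/3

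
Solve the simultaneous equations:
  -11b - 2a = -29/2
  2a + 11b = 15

no solution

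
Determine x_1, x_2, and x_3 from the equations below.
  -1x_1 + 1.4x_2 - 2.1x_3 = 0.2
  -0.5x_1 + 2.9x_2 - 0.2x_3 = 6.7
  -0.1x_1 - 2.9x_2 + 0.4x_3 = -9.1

x_1 = 4, x_2 = 3, x_3 = 0

Row-reduce the augmented matrix:
R1 ← R1 / (-1).
R2 ← R2 + 1/2·R1.
R3 ← R3 + 1/10·R1.
R2 ← R2 / (11/5).
R1 ← R1 + 7/5·R2.
R3 ← R3 + 76/25·R2.
R3 ← R3 / (1963/1100).
R1 ← R1 − 581/220·R3.
R2 ← R2 − 17/44·R3.
Reading off the reduced rows gives x_1 = 4, x_2 = 3, x_3 = 0.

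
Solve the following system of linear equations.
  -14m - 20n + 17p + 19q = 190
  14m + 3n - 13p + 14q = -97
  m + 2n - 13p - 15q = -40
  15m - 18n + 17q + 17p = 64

Row-reduce the augmented matrix:
R1 ← R1 / (-14).
R2 ← R2 − 14·R1.
R3 ← R3 − 1·R1.
R4 ← R4 − 15·R1.
R2 ← R2 / (-17).
R1 ← R1 − 10/7·R2.
R3 ← R3 − 4/7·R2.
R4 ← R4 + 276/7·R2.
R3 ← R3 / (-2773/238).
R1 ← R1 + 209/238·R3.
R2 ← R2 + 4/17·R3.
R4 ← R4 − 6173/238·R3.
R4 ← R4 / (-186018/2773).
R1 ← R1 − 6546/2773·R4.
R2 ← R2 + 4681/2773·R4.
R3 ← R3 − 2983/2773·R4.
Reading off the reduced rows gives m = -4, n = -5, p = 2, q = 0.

m = -4, n = -5, p = 2, q = 0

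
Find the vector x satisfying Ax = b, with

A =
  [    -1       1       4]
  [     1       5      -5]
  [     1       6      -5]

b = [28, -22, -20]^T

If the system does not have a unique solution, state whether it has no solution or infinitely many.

x_1 = -2, x_2 = 2, x_3 = 6

Row-reduce the augmented matrix:
R1 ← R1 / (-1).
R2 ← R2 − 1·R1.
R3 ← R3 − 1·R1.
R2 ← R2 / (6).
R1 ← R1 + 1·R2.
R3 ← R3 − 7·R2.
R3 ← R3 / (1/6).
R1 ← R1 + 25/6·R3.
R2 ← R2 + 1/6·R3.
Reading off the reduced rows gives x_1 = -2, x_2 = 2, x_3 = 6.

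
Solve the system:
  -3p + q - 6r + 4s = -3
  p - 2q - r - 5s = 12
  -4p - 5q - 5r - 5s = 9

Row-reduce:
R1 ← R1 / (-3).
R2 ← R2 − 1·R1.
R3 ← R3 + 4·R1.
R2 ← R2 / (-5/3).
R1 ← R1 + 1/3·R2.
R3 ← R3 + 19/3·R2.
R3 ← R3 / (72/5).
R1 ← R1 − 13/5·R3.
R2 ← R2 − 9/5·R3.
Rank is 3 with 4 unknowns, leaving s free.

infinitely many solutions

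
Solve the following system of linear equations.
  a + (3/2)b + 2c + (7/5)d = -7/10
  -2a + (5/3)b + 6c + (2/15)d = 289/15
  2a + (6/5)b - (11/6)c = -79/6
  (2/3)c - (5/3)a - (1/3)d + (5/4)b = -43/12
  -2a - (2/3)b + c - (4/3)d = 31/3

Row-reduce the augmented matrix:
R2 ← R2 + 2·R1.
R3 ← R3 − 2·R1.
R4 ← R4 + 5/3·R1.
R5 ← R5 + 2·R1.
R2 ← R2 / (14/3).
R1 ← R1 − 3/2·R2.
R3 ← R3 + 9/5·R2.
R4 ← R4 − 15/4·R2.
R5 ← R5 − 7/3·R2.
R3 ← R3 / (-83/42).
R1 ← R1 + 17/14·R3.
R2 ← R2 − 15/7·R3.
R4 ← R4 + 113/28·R3.
R4 ← R4 / (12659/4150).
R1 ← R1 − 3076/2075·R4.
R2 ← R2 + 98/83·R4.
R3 ← R3 − 1752/2075·R4.
R5 reduces to 0 = 0, so the extra equation is consistent.
Reading off the reduced rows gives a = 1, b = -5, c = 5, d = -3.

a = 1, b = -5, c = 5, d = -3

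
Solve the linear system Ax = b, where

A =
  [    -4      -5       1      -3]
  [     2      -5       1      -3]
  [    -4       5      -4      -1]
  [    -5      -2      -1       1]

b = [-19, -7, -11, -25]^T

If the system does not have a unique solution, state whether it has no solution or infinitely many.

Row-reduce the augmented matrix:
R1 ← R1 / (-4).
R2 ← R2 − 2·R1.
R3 ← R3 + 4·R1.
R4 ← R4 + 5·R1.
R2 ← R2 / (-15/2).
R1 ← R1 − 5/4·R2.
R3 ← R3 − 10·R2.
R4 ← R4 − 17/4·R2.
R3 ← R3 / (-3).
R2 ← R2 + 1/5·R3.
R4 ← R4 + 7/5·R3.
R4 ← R4 / (61/15).
R2 ← R2 − 13/15·R4.
R3 ← R3 − 4/3·R4.
Reading off the reduced rows gives x_1 = 2, x_2 = 4, x_3 = 6, x_4 = -1.

x_1 = 2, x_2 = 4, x_3 = 6, x_4 = -1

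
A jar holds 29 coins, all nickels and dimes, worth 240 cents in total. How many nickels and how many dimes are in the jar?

nickels: 10, dimes: 19

Let n = nickels, d = dimes.
  n + d = 29
  5n + 10d = 240
Row-reduce the augmented matrix:
R2 ← R2 − 5·R1.
R2 ← R2 / (5).
R1 ← R1 − 1·R2.
Reading off the reduced rows gives n = 10, d = 19.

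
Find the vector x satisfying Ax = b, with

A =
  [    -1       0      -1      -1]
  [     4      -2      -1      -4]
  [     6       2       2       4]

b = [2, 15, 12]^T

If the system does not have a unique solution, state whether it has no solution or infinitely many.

infinitely many solutions

Row-reduce:
R1 ← R1 / (-1).
R2 ← R2 − 4·R1.
R3 ← R3 − 6·R1.
R2 ← R2 / (-2).
R3 ← R3 − 2·R2.
R3 ← R3 / (-9).
R1 ← R1 − 1·R3.
R2 ← R2 − 5/2·R3.
Rank is 3 with 4 unknowns, leaving x_4 free.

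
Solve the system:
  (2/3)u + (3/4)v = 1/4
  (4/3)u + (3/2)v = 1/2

infinitely many solutions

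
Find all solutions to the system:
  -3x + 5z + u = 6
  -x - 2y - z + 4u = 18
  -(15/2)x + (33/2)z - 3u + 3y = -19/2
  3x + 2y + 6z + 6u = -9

no solution

Row-reduce:
R1 ← R1 / (-3).
R2 ← R2 + 1·R1.
R3 ← R3 + 15/2·R1.
R4 ← R4 − 3·R1.
R2 ← R2 / (-2).
R3 ← R3 − 3·R2.
R4 ← R4 − 2·R2.
Swap R3 and R4.
R3 ← R3 / (25/3).
R1 ← R1 + 5/3·R3.
R2 ← R2 − 4/3·R3.
Row 4 reduces to 0 = -1/2, a contradiction. The system is inconsistent.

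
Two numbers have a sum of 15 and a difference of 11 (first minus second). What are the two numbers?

Let x = first number, y = second number.
  x + y = 15
  -y + x = 11
Row-reduce the augmented matrix:
R2 ← R2 − 1·R1.
R2 ← R2 / (-2).
R1 ← R1 − 1·R2.
Reading off the reduced rows gives x = 13, y = 2.

first number: 13, second number: 2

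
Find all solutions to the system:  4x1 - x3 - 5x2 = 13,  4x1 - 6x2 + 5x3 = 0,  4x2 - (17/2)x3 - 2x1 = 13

infinitely many solutions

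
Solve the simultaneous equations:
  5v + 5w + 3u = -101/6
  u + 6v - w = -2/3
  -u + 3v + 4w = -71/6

Row-reduce the augmented matrix:
R1 ← R1 / (3).
R2 ← R2 − 1·R1.
R3 ← R3 + 1·R1.
R2 ← R2 / (13/3).
R1 ← R1 − 5/3·R2.
R3 ← R3 − 14/3·R2.
R3 ← R3 / (111/13).
R1 ← R1 − 35/13·R3.
R2 ← R2 + 8/13·R3.
Reading off the reduced rows gives u = -1/3, v = -1/2, w = -8/3.

u = -1/3, v = -1/2, w = -8/3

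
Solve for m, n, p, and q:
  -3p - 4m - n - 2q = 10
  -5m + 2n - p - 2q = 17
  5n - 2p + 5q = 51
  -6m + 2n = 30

Row-reduce the augmented matrix:
R1 ← R1 / (-4).
R2 ← R2 + 5·R1.
R4 ← R4 + 6·R1.
R2 ← R2 / (13/4).
R1 ← R1 − 1/4·R2.
R3 ← R3 − 5·R2.
R4 ← R4 − 7/2·R2.
R3 ← R3 / (-81/13).
R1 ← R1 − 7/13·R3.
R2 ← R2 − 11/13·R3.
R4 ← R4 − 20/13·R3.
R4 ← R4 / (284/81).
R1 ← R1 − 67/81·R4.
R2 ← R2 − 59/81·R4.
R3 ← R3 + 55/81·R4.
Reading off the reduced rows gives m = -4, n = 3, p = -3, q = 6.

m = -4, n = 3, p = -3, q = 6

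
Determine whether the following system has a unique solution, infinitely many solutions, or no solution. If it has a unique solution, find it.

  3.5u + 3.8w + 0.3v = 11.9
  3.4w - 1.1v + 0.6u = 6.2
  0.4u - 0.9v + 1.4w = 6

Row-reduce the augmented matrix:
R1 ← R1 / (7/2).
R2 ← R2 − 3/5·R1.
R3 ← R3 − 2/5·R1.
R2 ← R2 / (-403/350).
R1 ← R1 − 3/35·R2.
R3 ← R3 + 327/350·R2.
R3 ← R3 / (-196/155).
R1 ← R1 − 40/31·R3.
R2 ← R2 + 74/31·R3.
Reading off the reduced rows gives u = 5, v = -6, w = -1.

u = 5, v = -6, w = -1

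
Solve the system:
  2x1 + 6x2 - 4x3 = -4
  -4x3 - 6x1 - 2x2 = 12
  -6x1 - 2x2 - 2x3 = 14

Row-reduce the augmented matrix:
R1 ← R1 / (2).
R2 ← R2 + 6·R1.
R3 ← R3 + 6·R1.
R2 ← R2 / (16).
R1 ← R1 − 3·R2.
R3 ← R3 − 16·R2.
R3 ← R3 / (2).
R1 ← R1 − 1·R3.
R2 ← R2 + 1·R3.
Reading off the reduced rows gives x1 = -3, x2 = 1, x3 = 1.

x1 = -3, x2 = 1, x3 = 1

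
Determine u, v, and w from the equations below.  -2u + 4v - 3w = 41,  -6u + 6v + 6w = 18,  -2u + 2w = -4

u = -3, v = 5, w = -5

Row-reduce the augmented matrix:
R1 ← R1 / (-2).
R2 ← R2 + 6·R1.
R3 ← R3 + 2·R1.
R2 ← R2 / (-6).
R1 ← R1 + 2·R2.
R3 ← R3 + 4·R2.
R3 ← R3 / (-5).
R1 ← R1 + 7/2·R3.
R2 ← R2 + 5/2·R3.
Reading off the reduced rows gives u = -3, v = 5, w = -5.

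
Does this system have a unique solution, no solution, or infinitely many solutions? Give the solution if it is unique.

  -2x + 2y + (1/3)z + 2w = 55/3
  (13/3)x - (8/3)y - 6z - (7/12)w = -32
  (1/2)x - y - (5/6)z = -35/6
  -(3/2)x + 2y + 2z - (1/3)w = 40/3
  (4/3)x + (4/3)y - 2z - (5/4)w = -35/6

no solution

Row-reduce:
R1 ← R1 / (-2).
R2 ← R2 − 13/3·R1.
R3 ← R3 − 1/2·R1.
R4 ← R4 + 3/2·R1.
R5 ← R5 − 4/3·R1.
R2 ← R2 / (5/3).
R1 ← R1 + 1·R2.
R3 ← R3 + 1/2·R2.
R4 ← R4 − 1/2·R2.
R5 ← R5 − 8/3·R2.
R3 ← R3 / (-7/3).
R1 ← R1 + 10/3·R3.
R2 ← R2 + 19/6·R3.
R4 ← R4 − 10/3·R3.
R5 ← R5 − 20/3·R3.
R4 ← R4 / (-107/168).
R1 ← R1 + 15/14·R4.
R2 ← R2 − 5/112·R4.
R3 ← R3 + 39/56·R4.
R5 ← R5 + 107/84·R4.
Row 5 reduces to 0 = -1/2, a contradiction. The system is inconsistent.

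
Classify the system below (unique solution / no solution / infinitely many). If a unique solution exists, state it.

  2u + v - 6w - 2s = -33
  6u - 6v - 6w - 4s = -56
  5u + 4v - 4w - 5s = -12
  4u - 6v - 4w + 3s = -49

u = -1, v = 3, w = 6, s = -1

Row-reduce the augmented matrix:
R1 ← R1 / (2).
R2 ← R2 − 6·R1.
R3 ← R3 − 5·R1.
R4 ← R4 − 4·R1.
R2 ← R2 / (-9).
R1 ← R1 − 1/2·R2.
R3 ← R3 − 3/2·R2.
R4 ← R4 + 8·R2.
R3 ← R3 / (13).
R1 ← R1 + 7/3·R3.
R2 ← R2 + 4/3·R3.
R4 ← R4 + 8/3·R3.
R4 ← R4 / (619/117).
R1 ← R1 + 97/117·R4.
R2 ← R2 + 22/117·R4.
R3 ← R3 − 1/39·R4.
Reading off the reduced rows gives u = -1, v = 3, w = 6, s = -1.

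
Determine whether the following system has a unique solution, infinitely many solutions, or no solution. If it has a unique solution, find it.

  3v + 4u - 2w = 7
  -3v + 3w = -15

infinitely many solutions

Row-reduce:
R1 ← R1 / (4).
R2 ← R2 / (-3).
R1 ← R1 − 3/4·R2.
Rank is 2 with 3 unknowns, leaving w free.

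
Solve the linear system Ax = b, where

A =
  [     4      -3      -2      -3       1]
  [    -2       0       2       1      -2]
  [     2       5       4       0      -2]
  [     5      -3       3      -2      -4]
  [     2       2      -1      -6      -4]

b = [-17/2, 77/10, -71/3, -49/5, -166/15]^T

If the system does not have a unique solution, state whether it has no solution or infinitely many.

x_1 = -14/5, x_2 = -7/3, x_3 = -3, x_4 = 5/2, x_5 = -14/5

Row-reduce the augmented matrix:
R1 ← R1 / (4).
R2 ← R2 + 2·R1.
R3 ← R3 − 2·R1.
R4 ← R4 − 5·R1.
R5 ← R5 − 2·R1.
R2 ← R2 / (-3/2).
R1 ← R1 + 3/4·R2.
R3 ← R3 − 13/2·R2.
R4 ← R4 − 3/4·R2.
R5 ← R5 − 7/2·R2.
R3 ← R3 / (28/3).
R1 ← R1 + 1·R3.
R2 ← R2 + 2/3·R3.
R4 ← R4 − 6·R3.
R5 ← R5 − 7/3·R3.
R4 ← R4 / (27/14).
R1 ← R1 + 4/7·R4.
R2 ← R2 − 2/7·R4.
R3 ← R3 + 1/14·R4.
R5 ← R5 + 11/2·R4.
R5 ← R5 / (-229/36).
R1 ← R1 + 1/36·R5.
R2 ← R2 − 7/18·R5.
R3 ← R3 + 35/36·R5.
R4 ← R4 + 1/9·R5.
Reading off the reduced rows gives x_1 = -14/5, x_2 = -7/3, x_3 = -3, x_4 = 5/2, x_5 = -14/5.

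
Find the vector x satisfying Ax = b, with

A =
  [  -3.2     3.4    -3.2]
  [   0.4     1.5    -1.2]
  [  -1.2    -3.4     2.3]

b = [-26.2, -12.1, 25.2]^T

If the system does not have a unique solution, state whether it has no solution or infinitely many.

Row-reduce the augmented matrix:
R1 ← R1 / (-16/5).
R2 ← R2 − 2/5·R1.
R3 ← R3 + 6/5·R1.
R2 ← R2 / (77/40).
R1 ← R1 + 17/16·R2.
R3 ← R3 + 187/40·R2.
R3 ← R3 / (-27/70).
R1 ← R1 − 9/77·R3.
R2 ← R2 + 64/77·R3.
Reading off the reduced rows gives x_1 = -1, x_2 = -3, x_3 = 6.

x_1 = -1, x_2 = -3, x_3 = 6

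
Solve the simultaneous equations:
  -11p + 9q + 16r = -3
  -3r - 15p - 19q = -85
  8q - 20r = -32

Row-reduce the augmented matrix:
R1 ← R1 / (-11).
R2 ← R2 + 15·R1.
R2 ← R2 / (-344/11).
R1 ← R1 + 9/11·R2.
R3 ← R3 − 8·R2.
R3 ← R3 / (-1133/43).
R1 ← R1 + 277/344·R3.
R2 ← R2 − 273/344·R3.
Reading off the reduced rows gives p = 4, q = 1, r = 2.

p = 4, q = 1, r = 2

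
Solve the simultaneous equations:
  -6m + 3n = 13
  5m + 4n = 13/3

m = -1, n = 7/3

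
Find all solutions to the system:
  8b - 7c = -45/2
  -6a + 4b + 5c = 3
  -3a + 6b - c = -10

no solution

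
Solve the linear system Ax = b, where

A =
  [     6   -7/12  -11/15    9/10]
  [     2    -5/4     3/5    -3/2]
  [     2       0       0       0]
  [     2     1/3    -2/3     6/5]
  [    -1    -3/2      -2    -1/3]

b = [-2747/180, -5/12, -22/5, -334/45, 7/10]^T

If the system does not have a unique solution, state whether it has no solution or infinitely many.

Row-reduce the augmented matrix:
R1 ← R1 / (6).
R2 ← R2 − 2·R1.
R3 ← R3 − 2·R1.
R4 ← R4 − 2·R1.
R5 ← R5 + 1·R1.
R2 ← R2 / (-19/18).
R1 ← R1 + 7/72·R2.
R3 ← R3 − 7/36·R2.
R4 ← R4 − 19/36·R2.
R5 ← R5 + 115/72·R2.
R3 ← R3 / (2/5).
R1 ← R1 + 1/5·R3.
R2 ← R2 + 4/5·R3.
R5 ← R5 + 17/5·R3.
Swap R4 and R5.
R4 ← R4 / (-806/285).
R2 ← R2 − 42/95·R4.
R3 ← R3 + 30/19·R4.
R5 reduces to 0 = 0, so the extra equation is consistent.
Reading off the reduced rows gives x_1 = -11/5, x_2 = -2/3, x_3 = 3/2, x_4 = -3/2.

x_1 = -11/5, x_2 = -2/3, x_3 = 3/2, x_4 = -3/2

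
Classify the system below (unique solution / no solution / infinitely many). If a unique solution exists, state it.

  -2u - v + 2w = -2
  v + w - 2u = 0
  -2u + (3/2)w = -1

Row-reduce:
R1 ← R1 / (-2).
R2 ← R2 + 2·R1.
R3 ← R3 + 2·R1.
R2 ← R2 / (2).
R1 ← R1 − 1/2·R2.
R3 ← R3 − 1·R2.
Rank is 2 with 3 unknowns, leaving w free.

infinitely many solutions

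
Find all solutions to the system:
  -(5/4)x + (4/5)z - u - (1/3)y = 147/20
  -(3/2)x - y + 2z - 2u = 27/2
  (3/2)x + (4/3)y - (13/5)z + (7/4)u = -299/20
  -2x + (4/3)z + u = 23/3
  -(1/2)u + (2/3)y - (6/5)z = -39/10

Row-reduce:
R1 ← R1 / (-5/4).
R2 ← R2 + 3/2·R1.
R3 ← R3 − 3/2·R1.
R4 ← R4 + 2·R1.
R2 ← R2 / (-3/5).
R1 ← R1 − 4/15·R2.
R3 ← R3 − 14/15·R2.
R4 ← R4 − 8/15·R2.
R5 ← R5 − 2/3·R2.
R3 ← R3 / (-1/45).
R1 ← R1 + 8/45·R3.
R2 ← R2 + 26/15·R3.
R4 ← R4 − 44/45·R3.
R5 ← R5 + 2/45·R3.
R4 ← R4 / (-86/3).
R1 ← R1 − 6·R4.
R2 ← R2 − 111/2·R4.
R3 ← R3 − 125/4·R4.
Row 5 reduces to 0 = -1, a contradiction. The system is inconsistent.

no solution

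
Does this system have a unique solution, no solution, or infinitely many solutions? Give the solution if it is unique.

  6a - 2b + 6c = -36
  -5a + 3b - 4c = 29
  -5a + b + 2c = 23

a = -5, b = 0, c = -1

Row-reduce the augmented matrix:
R1 ← R1 / (6).
R2 ← R2 + 5·R1.
R3 ← R3 + 5·R1.
R2 ← R2 / (4/3).
R1 ← R1 + 1/3·R2.
R3 ← R3 + 2/3·R2.
R3 ← R3 / (15/2).
R1 ← R1 − 5/4·R3.
R2 ← R2 − 3/4·R3.
Reading off the reduced rows gives a = -5, b = 0, c = -1.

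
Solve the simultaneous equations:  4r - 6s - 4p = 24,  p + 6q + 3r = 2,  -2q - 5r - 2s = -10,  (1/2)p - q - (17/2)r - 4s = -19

infinitely many solutions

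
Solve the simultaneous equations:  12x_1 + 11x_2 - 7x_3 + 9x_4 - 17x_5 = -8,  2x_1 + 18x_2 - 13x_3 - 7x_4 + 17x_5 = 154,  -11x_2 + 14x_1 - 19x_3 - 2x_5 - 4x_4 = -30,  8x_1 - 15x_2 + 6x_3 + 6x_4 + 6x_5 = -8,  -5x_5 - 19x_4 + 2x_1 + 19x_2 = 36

Row-reduce the augmented matrix:
R1 ← R1 / (12).
R2 ← R2 − 2·R1.
R3 ← R3 − 14·R1.
R4 ← R4 − 8·R1.
R5 ← R5 − 2·R1.
R2 ← R2 / (97/6).
R1 ← R1 − 11/12·R2.
R3 ← R3 + 143/6·R2.
R4 ← R4 + 67/3·R2.
R5 ← R5 − 103/6·R2.
R3 ← R3 / (-2743/97).
R1 ← R1 − 17/194·R3.
R2 ← R2 + 71/97·R3.
R4 ← R4 + 551/97·R3.
R5 ← R5 − 1332/97·R3.
R4 ← R4 / (-17315/2743).
R1 ← R1 − 6299/5486·R4.
R2 ← R2 − 477/2743·R4.
R3 ← R3 − 2622/2743·R4.
R5 ← R5 + 67479/2743·R4.
R5 ← R5 / (-2386794/17315).
R1 ← R1 − 69627/17315·R5.
R2 ← R2 − 16972/17315·R5.
R3 ← R3 − 63672/17315·R5.
R4 ← R4 + 96763/17315·R5.
Reading off the reduced rows gives x_1 = 2, x_2 = 4, x_3 = 0, x_4 = 1, x_5 = 5.

x_1 = 2, x_2 = 4, x_3 = 0, x_4 = 1, x_5 = 5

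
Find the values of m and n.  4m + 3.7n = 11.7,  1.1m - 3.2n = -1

m = 2, n = 1

Row-reduce the augmented matrix:
R1 ← R1 / (4).
R2 ← R2 − 11/10·R1.
R2 ← R2 / (-1687/400).
R1 ← R1 − 37/40·R2.
Reading off the reduced rows gives m = 2, n = 1.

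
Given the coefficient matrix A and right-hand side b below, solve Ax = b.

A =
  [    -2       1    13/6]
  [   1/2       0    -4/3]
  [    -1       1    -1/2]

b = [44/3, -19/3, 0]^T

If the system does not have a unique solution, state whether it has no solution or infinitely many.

Row-reduce:
R1 ← R1 / (-2).
R2 ← R2 − 1/2·R1.
R3 ← R3 + 1·R1.
R2 ← R2 / (1/4).
R1 ← R1 + 1/2·R2.
R3 ← R3 − 1/2·R2.
Row 3 reduces to 0 = -2, a contradiction. The system is inconsistent.

no solution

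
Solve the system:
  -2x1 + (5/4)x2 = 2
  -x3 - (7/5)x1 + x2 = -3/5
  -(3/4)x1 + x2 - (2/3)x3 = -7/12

x1 = -1, x2 = 0, x3 = 2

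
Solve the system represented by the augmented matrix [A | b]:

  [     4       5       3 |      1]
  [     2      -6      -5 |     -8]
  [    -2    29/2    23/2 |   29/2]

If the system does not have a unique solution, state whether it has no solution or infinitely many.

Row-reduce:
R1 ← R1 / (4).
R2 ← R2 − 2·R1.
R3 ← R3 + 2·R1.
R2 ← R2 / (-17/2).
R1 ← R1 − 5/4·R2.
R3 ← R3 − 17·R2.
Row 3 reduces to 0 = -2, a contradiction. The system is inconsistent.

no solution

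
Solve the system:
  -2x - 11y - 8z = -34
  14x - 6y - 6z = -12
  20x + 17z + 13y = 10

x = 0, y = 6, z = -4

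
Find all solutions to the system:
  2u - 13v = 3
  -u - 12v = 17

u = -5, v = -1

From equation 2: u = -17 − 12·v.
Substitute into equation 1 and solve: v = -1.
Then u = -5.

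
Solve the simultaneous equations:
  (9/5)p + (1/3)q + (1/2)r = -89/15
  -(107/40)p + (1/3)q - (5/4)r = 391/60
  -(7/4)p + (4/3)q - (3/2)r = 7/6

infinitely many solutions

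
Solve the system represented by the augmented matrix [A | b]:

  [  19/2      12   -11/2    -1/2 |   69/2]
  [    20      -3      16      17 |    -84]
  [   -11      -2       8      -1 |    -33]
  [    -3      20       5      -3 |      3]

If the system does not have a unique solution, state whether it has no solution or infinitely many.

infinitely many solutions

Row-reduce:
R1 ← R1 / (19/2).
R2 ← R2 − 20·R1.
R3 ← R3 + 11·R1.
R4 ← R4 + 3·R1.
R2 ← R2 / (-537/19).
R1 ← R1 − 24/19·R2.
R3 ← R3 − 226/19·R2.
R4 ← R4 − 452/19·R2.
R3 ← R3 / (7109/537).
R1 ← R1 − 117/179·R3.
R2 ← R2 + 524/537·R3.
R4 ← R4 − 14218/537·R3.
Rank is 3 with 4 unknowns, leaving x_4 free.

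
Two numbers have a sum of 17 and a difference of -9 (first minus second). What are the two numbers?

first number: 4, second number: 13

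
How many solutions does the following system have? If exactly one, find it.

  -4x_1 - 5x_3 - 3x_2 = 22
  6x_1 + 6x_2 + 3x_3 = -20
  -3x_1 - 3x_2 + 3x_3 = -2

Row-reduce the augmented matrix:
R1 ← R1 / (-4).
R2 ← R2 − 6·R1.
R3 ← R3 + 3·R1.
R2 ← R2 / (3/2).
R1 ← R1 − 3/4·R2.
R3 ← R3 + 3/4·R2.
R3 ← R3 / (9/2).
R1 ← R1 − 7/2·R3.
R2 ← R2 + 3·R3.
Reading off the reduced rows gives x_1 = -8/3, x_2 = 2/3, x_3 = -8/3.

x_1 = -8/3, x_2 = 2/3, x_3 = -8/3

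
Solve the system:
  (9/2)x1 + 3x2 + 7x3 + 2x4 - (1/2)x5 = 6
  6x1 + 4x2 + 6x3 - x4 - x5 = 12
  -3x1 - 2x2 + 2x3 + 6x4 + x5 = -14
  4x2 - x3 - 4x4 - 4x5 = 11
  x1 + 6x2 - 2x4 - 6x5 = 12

Row-reduce:
R1 ← R1 / (9/2).
R2 ← R2 − 6·R1.
R3 ← R3 + 3·R1.
R5 ← R5 − 1·R1.
Swap R2 and R4.
R2 ← R2 / (4).
R1 ← R1 − 2/3·R2.
R5 ← R5 − 16/3·R2.
R3 ← R3 / (20/3).
R1 ← R1 − 31/18·R3.
R2 ← R2 + 1/4·R3.
R4 ← R4 + 10/3·R3.
R5 ← R5 + 2/9·R3.
Swap R4 and R5.
R4 ← R4 / (47/15).
R1 ← R1 + 47/60·R4.
R2 ← R2 + 29/40·R4.
R3 ← R3 − 11/10·R4.
Row 5 reduces to 0 = -1, a contradiction. The system is inconsistent.

no solution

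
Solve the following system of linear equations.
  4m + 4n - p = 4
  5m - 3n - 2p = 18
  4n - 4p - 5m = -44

Row-reduce the augmented matrix:
R1 ← R1 / (4).
R2 ← R2 − 5·R1.
R3 ← R3 + 5·R1.
R2 ← R2 / (-8).
R1 ← R1 − 1·R2.
R3 ← R3 − 9·R2.
R3 ← R3 / (-195/32).
R1 ← R1 + 11/32·R3.
R2 ← R2 − 3/32·R3.
Reading off the reduced rows gives m = 4, n = -2, p = 4.

m = 4, n = -2, p = 4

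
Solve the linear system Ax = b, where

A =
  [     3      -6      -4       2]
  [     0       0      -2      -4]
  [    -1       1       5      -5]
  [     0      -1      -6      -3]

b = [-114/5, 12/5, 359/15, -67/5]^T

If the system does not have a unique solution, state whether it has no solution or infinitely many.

x_1 = 8/3, x_2 = 13/5, x_3 = 14/5, x_4 = -2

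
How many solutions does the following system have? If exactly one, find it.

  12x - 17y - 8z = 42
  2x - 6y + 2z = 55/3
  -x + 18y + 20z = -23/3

Row-reduce the augmented matrix:
R1 ← R1 / (12).
R2 ← R2 − 2·R1.
R3 ← R3 + 1·R1.
R2 ← R2 / (-19/6).
R1 ← R1 + 17/12·R2.
R3 ← R3 − 199/12·R2.
R3 ← R3 / (699/19).
R1 ← R1 + 41/19·R3.
R2 ← R2 + 20/19·R3.
Reading off the reduced rows gives x = 5/3, y = -2, z = 3/2.

x = 5/3, y = -2, z = 3/2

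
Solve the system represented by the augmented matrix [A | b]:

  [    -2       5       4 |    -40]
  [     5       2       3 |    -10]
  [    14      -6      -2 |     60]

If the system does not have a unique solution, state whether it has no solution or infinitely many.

Row-reduce:
R1 ← R1 / (-2).
R2 ← R2 − 5·R1.
R3 ← R3 − 14·R1.
R2 ← R2 / (29/2).
R1 ← R1 + 5/2·R2.
R3 ← R3 − 29·R2.
Rank is 2 with 3 unknowns, leaving x_3 free.

infinitely many solutions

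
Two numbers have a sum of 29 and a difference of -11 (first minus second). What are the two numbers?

Let x = first number, y = second number.
  x + y = 29
  x - y = -11
From equation 1: x = 29 − y.
Substitute into equation 2 and solve: y = 20.
Then x = 9.

first number: 9, second number: 20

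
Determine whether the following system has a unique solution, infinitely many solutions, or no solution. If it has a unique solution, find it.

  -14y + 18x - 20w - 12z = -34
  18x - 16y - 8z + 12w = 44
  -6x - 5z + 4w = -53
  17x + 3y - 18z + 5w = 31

Row-reduce the augmented matrix:
R1 ← R1 / (18).
R2 ← R2 − 18·R1.
R3 ← R3 + 6·R1.
R4 ← R4 − 17·R1.
R2 ← R2 / (-2).
R1 ← R1 + 7/9·R2.
R3 ← R3 + 14/3·R2.
R4 ← R4 − 146/9·R2.
R3 ← R3 / (-55/3).
R1 ← R1 + 20/9·R3.
R2 ← R2 + 2·R3.
R4 ← R4 − 232/9·R3.
R4 ← R4 / (9609/55).
R1 ← R1 + 46/11·R4.
R2 ← R2 + 416/55·R4.
R3 ← R3 − 232/55·R4.
Reading off the reduced rows gives x = 6, y = 3, z = 5, w = 2.

x = 6, y = 3, z = 5, w = 2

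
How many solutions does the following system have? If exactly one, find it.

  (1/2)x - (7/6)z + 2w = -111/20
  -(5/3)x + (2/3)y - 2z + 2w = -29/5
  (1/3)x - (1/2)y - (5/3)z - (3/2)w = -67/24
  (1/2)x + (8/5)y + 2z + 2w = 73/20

x = -1/2, y = 1, z = 12/5, w = -5/4

Row-reduce the augmented matrix:
R1 ← R1 / (1/2).
R2 ← R2 + 5/3·R1.
R3 ← R3 − 1/3·R1.
R4 ← R4 − 1/2·R1.
R2 ← R2 / (2/3).
R3 ← R3 + 1/2·R2.
R4 ← R4 − 8/5·R2.
R3 ← R3 / (-191/36).
R1 ← R1 + 7/3·R3.
R2 ← R2 + 53/6·R3.
R4 ← R4 − 173/10·R3.
R4 ← R4 / (-8446/955).
R1 ← R1 − 456/191·R4.
R2 ← R2 − 1317/191·R4.
R3 ← R3 + 132/191·R4.
Reading off the reduced rows gives x = -1/2, y = 1, z = 12/5, w = -5/4.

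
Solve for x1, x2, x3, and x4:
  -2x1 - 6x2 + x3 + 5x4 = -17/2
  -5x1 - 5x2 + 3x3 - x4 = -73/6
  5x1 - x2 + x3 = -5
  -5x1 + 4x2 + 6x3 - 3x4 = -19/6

Row-reduce the augmented matrix:
R1 ← R1 / (-2).
R2 ← R2 + 5·R1.
R3 ← R3 − 5·R1.
R4 ← R4 + 5·R1.
R2 ← R2 / (10).
R1 ← R1 − 3·R2.
R3 ← R3 + 16·R2.
R4 ← R4 − 19·R2.
R3 ← R3 / (43/10).
R1 ← R1 + 13/20·R3.
R2 ← R2 − 1/20·R3.
R4 ← R4 − 51/20·R3.
R4 ← R4 / (1337/86).
R1 ← R1 − 15/86·R4.
R2 ← R2 + 107/86·R4.
R3 ← R3 + 91/43·R4.
Reading off the reduced rows gives x1 = -1/3, x2 = 5/3, x3 = -5/3, x4 = 1/2.

x1 = -1/3, x2 = 5/3, x3 = -5/3, x4 = 1/2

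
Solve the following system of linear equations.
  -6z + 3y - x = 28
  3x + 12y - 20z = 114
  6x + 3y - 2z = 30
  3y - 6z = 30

x = 2, y = 4, z = -3

Row-reduce the augmented matrix:
R1 ← R1 / (-1).
R2 ← R2 − 3·R1.
R3 ← R3 − 6·R1.
R2 ← R2 / (21).
R1 ← R1 + 3·R2.
R3 ← R3 − 21·R2.
R4 ← R4 − 3·R2.
Swap R3 and R4.
R3 ← R3 / (-4/7).
R1 ← R1 − 4/7·R3.
R2 ← R2 + 38/21·R3.
R4 reduces to 0 = 0, so the extra equation is consistent.
Reading off the reduced rows gives x = 2, y = 4, z = -3.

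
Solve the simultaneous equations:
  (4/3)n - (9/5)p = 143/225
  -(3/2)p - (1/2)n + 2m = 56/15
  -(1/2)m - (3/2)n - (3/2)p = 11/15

Row-reduce the augmented matrix:
Swap R1 and R2.
R1 ← R1 / (2).
R3 ← R3 + 1/2·R1.
R2 ← R2 / (4/3).
R1 ← R1 + 1/4·R2.
R3 ← R3 + 13/8·R2.
R3 ← R3 / (-651/160).
R1 ← R1 + 87/80·R3.
R2 ← R2 + 27/20·R3.
Reading off the reduced rows gives m = 4/3, n = -1/3, p = -3/5.

m = 4/3, n = -1/3, p = -3/5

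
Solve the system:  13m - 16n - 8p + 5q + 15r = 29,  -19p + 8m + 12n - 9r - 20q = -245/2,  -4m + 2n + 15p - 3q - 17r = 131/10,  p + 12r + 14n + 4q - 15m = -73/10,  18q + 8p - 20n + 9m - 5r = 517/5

m = -1, n = -5/2, p = 3/2, q = 14/5, r = 0

Row-reduce the augmented matrix:
R1 ← R1 / (13).
R2 ← R2 − 8·R1.
R3 ← R3 + 4·R1.
R4 ← R4 + 15·R1.
R5 ← R5 − 9·R1.
R2 ← R2 / (284/13).
R1 ← R1 + 16/13·R2.
R3 ← R3 + 38/13·R2.
R4 ← R4 + 58/13·R2.
R5 ← R5 + 116/13·R2.
R3 ← R3 / (1513/142).
R1 ← R1 + 100/71·R3.
R2 ← R2 + 183/284·R3.
R4 ← R4 + 1577/142·R3.
R5 ← R5 − 553/71·R3.
R4 ← R4 / (28/89).
R1 ← R1 + 135/89·R4.
R2 ← R2 + 237/178·R4.
R3 ← R3 + 38/89·R4.
R5 ← R5 − 751/89·R4.
R5 ← R5 / (-33771/119).
R1 ← R1 − 5596/119·R5.
R2 ← R2 − 9795/238·R5.
R3 ← R3 − 1471/119·R5.
R4 ← R4 − 3833/119·R5.
Reading off the reduced rows gives m = -1, n = -5/2, p = 3/2, q = 14/5, r = 0.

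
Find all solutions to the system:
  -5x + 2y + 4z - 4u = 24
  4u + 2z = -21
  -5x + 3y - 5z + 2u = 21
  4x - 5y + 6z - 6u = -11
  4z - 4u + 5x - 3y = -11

Row-reduce:
R1 ← R1 / (-5).
R3 ← R3 + 5·R1.
R4 ← R4 − 4·R1.
R5 ← R5 − 5·R1.
Swap R2 and R3.
R1 ← R1 + 2/5·R2.
R4 ← R4 + 17/5·R2.
R5 ← R5 + 1·R2.
R3 ← R3 / (2).
R1 ← R1 + 22/5·R3.
R2 ← R2 + 9·R3.
R4 ← R4 + 107/5·R3.
R5 ← R5 + 1·R3.
R4 ← R4 / (54).
R1 ← R1 − 12·R4.
R2 ← R2 − 24·R4.
R3 ← R3 − 2·R4.
Row 5 reduces to 0 = -1/2, a contradiction. The system is inconsistent.

no solution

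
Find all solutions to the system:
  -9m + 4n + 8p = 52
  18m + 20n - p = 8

infinitely many solutions

Row-reduce:
R1 ← R1 / (-9).
R2 ← R2 − 18·R1.
R2 ← R2 / (28).
R1 ← R1 + 4/9·R2.
Rank is 2 with 3 unknowns, leaving p free.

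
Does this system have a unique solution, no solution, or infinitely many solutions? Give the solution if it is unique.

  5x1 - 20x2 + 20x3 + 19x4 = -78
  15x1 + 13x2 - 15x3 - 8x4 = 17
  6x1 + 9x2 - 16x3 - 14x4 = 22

infinitely many solutions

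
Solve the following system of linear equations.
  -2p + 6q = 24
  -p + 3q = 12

infinitely many solutions

Row-reduce:
R1 ← R1 / (-2).
R2 ← R2 + 1·R1.
Rank is 1 with 2 unknowns, leaving q free.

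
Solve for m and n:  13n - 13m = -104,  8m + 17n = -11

Row-reduce the augmented matrix:
R1 ← R1 / (-13).
R2 ← R2 − 8·R1.
R2 ← R2 / (25).
R1 ← R1 + 1·R2.
Reading off the reduced rows gives m = 5, n = -3.

m = 5, n = -3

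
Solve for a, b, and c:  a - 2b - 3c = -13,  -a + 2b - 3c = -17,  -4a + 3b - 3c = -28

a = 4, b = 1, c = 5

Row-reduce the augmented matrix:
R2 ← R2 + 1·R1.
R3 ← R3 + 4·R1.
Swap R2 and R3.
R2 ← R2 / (-5).
R1 ← R1 + 2·R2.
R3 ← R3 / (-6).
R1 ← R1 − 3·R3.
R2 ← R2 − 3·R3.
Reading off the reduced rows gives a = 4, b = 1, c = 5.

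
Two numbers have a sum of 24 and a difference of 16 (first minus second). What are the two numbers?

first number: 20, second number: 4

Let x = first number, y = second number.
  x + y = 24
  x - y = 16
Row-reduce the augmented matrix:
R2 ← R2 − 1·R1.
R2 ← R2 / (-2).
R1 ← R1 − 1·R2.
Reading off the reduced rows gives x = 20, y = 4.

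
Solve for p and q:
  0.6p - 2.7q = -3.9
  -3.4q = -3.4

p = -2, q = 1

Row-reduce the augmented matrix:
R1 ← R1 / (3/5).
R2 ← R2 / (-17/5).
R1 ← R1 + 9/2·R2.
Reading off the reduced rows gives p = -2, q = 1.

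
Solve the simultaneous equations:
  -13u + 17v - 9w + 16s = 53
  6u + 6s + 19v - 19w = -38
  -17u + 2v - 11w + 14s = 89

Row-reduce:
R1 ← R1 / (-13).
R2 ← R2 − 6·R1.
R3 ← R3 + 17·R1.
R2 ← R2 / (349/13).
R1 ← R1 + 17/13·R2.
R3 ← R3 + 263/13·R2.
R3 ← R3 / (-5821/349).
R1 ← R1 + 152/349·R3.
R2 ← R2 + 301/349·R3.
Rank is 3 with 4 unknowns, leaving s free.

infinitely many solutions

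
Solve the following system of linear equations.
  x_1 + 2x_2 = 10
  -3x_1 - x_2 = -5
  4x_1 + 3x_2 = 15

x_1 = 0, x_2 = 5

Row-reduce the augmented matrix:
R2 ← R2 + 3·R1.
R3 ← R3 − 4·R1.
R2 ← R2 / (5).
R1 ← R1 − 2·R2.
R3 ← R3 + 5·R2.
R3 reduces to 0 = 0, so the extra equation is consistent.
Reading off the reduced rows gives x_1 = 0, x_2 = 5.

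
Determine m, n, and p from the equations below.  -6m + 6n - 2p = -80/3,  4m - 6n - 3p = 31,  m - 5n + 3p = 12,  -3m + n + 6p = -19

m = 2, n = -3, p = -5/3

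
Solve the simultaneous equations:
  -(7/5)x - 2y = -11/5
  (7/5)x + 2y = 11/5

Row-reduce:
R1 ← R1 / (-7/5).
R2 ← R2 − 7/5·R1.
Rank is 1 with 2 unknowns, leaving y free.

infinitely many solutions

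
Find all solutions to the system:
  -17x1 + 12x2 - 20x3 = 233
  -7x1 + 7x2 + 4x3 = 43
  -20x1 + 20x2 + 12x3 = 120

x1 = -5, x2 = 4, x3 = -5

Row-reduce the augmented matrix:
R1 ← R1 / (-17).
R2 ← R2 + 7·R1.
R3 ← R3 + 20·R1.
R2 ← R2 / (35/17).
R1 ← R1 + 12/17·R2.
R3 ← R3 − 100/17·R2.
R3 ← R3 / (4/7).
R1 ← R1 − 188/35·R3.
R2 ← R2 − 208/35·R3.
Reading off the reduced rows gives x1 = -5, x2 = 4, x3 = -5.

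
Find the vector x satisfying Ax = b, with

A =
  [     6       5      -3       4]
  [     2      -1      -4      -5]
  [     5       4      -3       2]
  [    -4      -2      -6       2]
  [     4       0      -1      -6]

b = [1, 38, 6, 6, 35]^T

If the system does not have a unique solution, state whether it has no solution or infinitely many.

x_1 = 5, x_2 = -6, x_3 = -3, x_4 = -2

Row-reduce the augmented matrix:
R1 ← R1 / (6).
R2 ← R2 − 2·R1.
R3 ← R3 − 5·R1.
R4 ← R4 + 4·R1.
R5 ← R5 − 4·R1.
R2 ← R2 / (-8/3).
R1 ← R1 − 5/6·R2.
R3 ← R3 + 1/6·R2.
R4 ← R4 − 4/3·R2.
R5 ← R5 + 10/3·R2.
R3 ← R3 / (-5/16).
R1 ← R1 + 23/16·R3.
R2 ← R2 − 9/8·R3.
R4 ← R4 + 19/2·R3.
R5 ← R5 − 19/4·R3.
R4 ← R4 / (30).
R1 ← R1 − 3·R4.
R2 ← R2 + 1·R4.
R3 ← R3 − 3·R4.
R5 ← R5 + 15·R4.
R5 reduces to 0 = 0, so the extra equation is consistent.
Reading off the reduced rows gives x_1 = 5, x_2 = -6, x_3 = -3, x_4 = -2.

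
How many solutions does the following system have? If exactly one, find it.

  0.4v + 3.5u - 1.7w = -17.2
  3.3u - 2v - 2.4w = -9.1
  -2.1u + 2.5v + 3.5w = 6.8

u = -3, v = -4, w = 3

Row-reduce the augmented matrix:
R1 ← R1 / (7/2).
R2 ← R2 − 33/10·R1.
R3 ← R3 + 21/10·R1.
R2 ← R2 / (-416/175).
R1 ← R1 − 4/35·R2.
R3 ← R3 − 137/50·R2.
R3 ← R3 / (12989/8320).
R1 ← R1 + 109/208·R3.
R2 ← R2 − 279/832·R3.
Reading off the reduced rows gives u = -3, v = -4, w = 3.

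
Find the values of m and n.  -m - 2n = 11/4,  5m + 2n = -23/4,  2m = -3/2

Row-reduce the augmented matrix:
R1 ← R1 / (-1).
R2 ← R2 − 5·R1.
R3 ← R3 − 2·R1.
R2 ← R2 / (-8).
R1 ← R1 − 2·R2.
R3 ← R3 + 4·R2.
R3 reduces to 0 = 0, so the extra equation is consistent.
Reading off the reduced rows gives m = -3/4, n = -1.

m = -3/4, n = -1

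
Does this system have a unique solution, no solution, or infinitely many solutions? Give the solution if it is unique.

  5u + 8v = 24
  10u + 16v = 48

infinitely many solutions

Row-reduce:
R1 ← R1 / (5).
R2 ← R2 − 10·R1.
Rank is 1 with 2 unknowns, leaving v free.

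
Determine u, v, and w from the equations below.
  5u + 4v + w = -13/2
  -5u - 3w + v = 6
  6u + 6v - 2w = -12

u = -2, v = 1/2, w = 3/2

Row-reduce the augmented matrix:
R1 ← R1 / (5).
R2 ← R2 + 5·R1.
R3 ← R3 − 6·R1.
R2 ← R2 / (5).
R1 ← R1 − 4/5·R2.
R3 ← R3 − 6/5·R2.
R3 ← R3 / (-68/25).
R1 ← R1 − 13/25·R3.
R2 ← R2 + 2/5·R3.
Reading off the reduced rows gives u = -2, v = 1/2, w = 3/2.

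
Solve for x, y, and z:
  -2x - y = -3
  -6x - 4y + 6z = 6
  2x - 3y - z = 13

x = 3, y = -3, z = 2

Row-reduce the augmented matrix:
R1 ← R1 / (-2).
R2 ← R2 + 6·R1.
R3 ← R3 − 2·R1.
R2 ← R2 / (-1).
R1 ← R1 − 1/2·R2.
R3 ← R3 + 4·R2.
R3 ← R3 / (-25).
R1 ← R1 − 3·R3.
R2 ← R2 + 6·R3.
Reading off the reduced rows gives x = 3, y = -3, z = 2.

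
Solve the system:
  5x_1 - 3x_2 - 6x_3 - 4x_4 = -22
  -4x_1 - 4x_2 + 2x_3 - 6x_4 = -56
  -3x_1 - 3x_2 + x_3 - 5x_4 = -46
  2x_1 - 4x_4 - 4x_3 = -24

x_1 = 4, x_2 = 2, x_3 = 2, x_4 = 6

Row-reduce the augmented matrix:
R1 ← R1 / (5).
R2 ← R2 + 4·R1.
R3 ← R3 + 3·R1.
R4 ← R4 − 2·R1.
R2 ← R2 / (-32/5).
R1 ← R1 + 3/5·R2.
R3 ← R3 + 24/5·R2.
R4 ← R4 − 6/5·R2.
R3 ← R3 / (-1/2).
R1 ← R1 + 15/16·R3.
R2 ← R2 − 7/16·R3.
R4 ← R4 + 17/8·R3.
R4 ← R4 / (-2).
R1 ← R1 − 1·R4.
R2 ← R2 − 1·R4.
R3 ← R3 − 1·R4.
Reading off the reduced rows gives x_1 = 4, x_2 = 2, x_3 = 2, x_4 = 6.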